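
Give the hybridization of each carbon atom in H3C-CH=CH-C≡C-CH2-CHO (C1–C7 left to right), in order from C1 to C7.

C1 sp3, C2 sp2, C3 sp2, C4 sp, C5 sp, C6 sp3, C7 sp2

C1 is sp3: 4 σ bonds, 4 electron-density regions.
C2 carries 3 σ bonds, plus one π bond, giving a steric number of 3, so it is sp2.
C3 — 3 σ bonds, plus one π bond. Steric number 3, so sp2.
C4 carries 2 σ bonds, plus two π bonds, giving a steric number of 2, so it is sp.
C5 carries 2 σ bonds, plus two π bonds, giving a steric number of 2, so it is sp.
C6 has 4 σ bonds: steric number 4 → sp3.
C7: 3 σ bonds, plus one π bond — 3 electron domains, sp2.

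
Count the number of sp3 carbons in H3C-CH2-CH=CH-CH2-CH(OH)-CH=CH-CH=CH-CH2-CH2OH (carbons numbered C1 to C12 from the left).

6

C1: sp3 ✓
C2: sp3 ✓
C3: sp2
C4: sp2
C5: sp3 ✓
C6: sp3 ✓
C7: sp2
C8: sp2
C9: sp2
C10: sp2
C11: sp3 ✓
C12: sp3 ✓
C1, C2, C5, C6, C11, C12 → 6 sp3 carbons.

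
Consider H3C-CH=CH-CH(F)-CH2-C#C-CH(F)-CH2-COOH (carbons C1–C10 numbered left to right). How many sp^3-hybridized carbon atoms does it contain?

C1: sp3 ✓
C2: sp2
C3: sp2
C4: sp3 ✓
C5: sp3 ✓
C6: sp
C7: sp
C8: sp3 ✓
C9: sp3 ✓
C10: sp2
C1, C4, C5, C8, C9 → 5 sp3 carbons.

5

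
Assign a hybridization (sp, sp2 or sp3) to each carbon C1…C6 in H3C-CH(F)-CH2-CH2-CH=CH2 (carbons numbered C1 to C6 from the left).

C1: 4 σ bonds — 4 electron domains, sp3.
C2 (4 σ bonds) has steric number 4: sp3.
C3 (4 σ bonds) has steric number 4: sp3.
C4: 4 σ bonds — 4 electron domains, sp3.
C5: 3 σ bonds, plus one π bond; 3 regions of electron density → sp2.
C6: 3 σ bonds, plus one π bond; 3 regions of electron density → sp2.

C1 sp3, C2 sp3, C3 sp3, C4 sp3, C5 sp2, C6 sp2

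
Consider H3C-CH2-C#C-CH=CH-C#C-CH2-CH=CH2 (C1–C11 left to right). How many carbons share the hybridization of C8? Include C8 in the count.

4

C8 is sp (two π bonds).
C1: sp3
C2: sp3
C3: sp ✓
C4: sp ✓
C5: sp2
C6: sp2
C7: sp ✓
C8: sp ✓
C9: sp3
C10: sp2
C11: sp2
4 carbons are sp.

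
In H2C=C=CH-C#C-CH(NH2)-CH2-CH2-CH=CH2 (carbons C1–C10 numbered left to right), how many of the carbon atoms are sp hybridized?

3

C1: sp2
C2: sp ✓
C3: sp2
C4: sp ✓
C5: sp ✓
C6: sp3
C7: sp3
C8: sp3
C9: sp2
C10: sp2
C2, C4, C5 → 3 sp carbons.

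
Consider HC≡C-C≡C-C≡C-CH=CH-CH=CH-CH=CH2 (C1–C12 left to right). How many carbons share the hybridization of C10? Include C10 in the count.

6

C10 is sp2 (one π bond).
C1: sp
C2: sp
C3: sp
C4: sp
C5: sp
C6: sp
C7: sp2 ✓
C8: sp2 ✓
C9: sp2 ✓
C10: sp2 ✓
C11: sp2 ✓
C12: sp2 ✓
6 carbons are sp2.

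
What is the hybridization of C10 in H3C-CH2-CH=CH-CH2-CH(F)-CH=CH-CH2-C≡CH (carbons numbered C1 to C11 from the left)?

C10 has 2 σ bonds, plus two π bonds: steric number 2 → sp.

sp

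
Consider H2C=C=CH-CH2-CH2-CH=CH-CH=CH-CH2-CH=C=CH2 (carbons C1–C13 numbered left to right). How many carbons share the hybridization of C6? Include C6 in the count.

8

C6 is sp2 (one π bond).
C1: sp2 ✓
C2: sp
C3: sp2 ✓
C4: sp3
C5: sp3
C6: sp2 ✓
C7: sp2 ✓
C8: sp2 ✓
C9: sp2 ✓
C10: sp3
C11: sp2 ✓
C12: sp
C13: sp2 ✓
8 carbons are sp2.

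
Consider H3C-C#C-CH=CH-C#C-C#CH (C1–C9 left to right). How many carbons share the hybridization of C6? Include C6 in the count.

6

C6 is sp (two π bonds).
C1: sp3
C2: sp ✓
C3: sp ✓
C4: sp2
C5: sp2
C6: sp ✓
C7: sp ✓
C8: sp ✓
C9: sp ✓
6 carbons are sp.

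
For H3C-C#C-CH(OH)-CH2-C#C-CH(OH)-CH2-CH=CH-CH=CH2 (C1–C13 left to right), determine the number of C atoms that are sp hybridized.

4

C1: sp3
C2: sp ✓
C3: sp ✓
C4: sp3
C5: sp3
C6: sp ✓
C7: sp ✓
C8: sp3
C9: sp3
C10: sp2
C11: sp2
C12: sp2
C13: sp2
C2, C3, C6, C7 → 4 sp carbons.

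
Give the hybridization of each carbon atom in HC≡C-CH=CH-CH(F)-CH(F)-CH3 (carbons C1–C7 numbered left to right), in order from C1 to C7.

C1 sp, C2 sp, C3 sp2, C4 sp2, C5 sp3, C6 sp3, C7 sp3

C1 has 2 σ bonds, plus two π bonds: steric number 2 → sp.
C2 (2 σ bonds, plus two π bonds) has steric number 2: sp.
C3 has 3 σ bonds, plus one π bond: steric number 3 → sp2.
C4 has 3 σ bonds, plus one π bond: steric number 3 → sp2.
C5 is sp3: 4 σ bonds, 4 electron-density regions.
C6 is sp3: 4 σ bonds, 4 electron-density regions.
C7: 4 σ bonds; 4 regions of electron density → sp3.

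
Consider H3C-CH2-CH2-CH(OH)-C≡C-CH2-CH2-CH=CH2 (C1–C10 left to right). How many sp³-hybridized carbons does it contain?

C1: sp3 ✓
C2: sp3 ✓
C3: sp3 ✓
C4: sp3 ✓
C5: sp
C6: sp
C7: sp3 ✓
C8: sp3 ✓
C9: sp2
C10: sp2
C1, C2, C3, C4, C7, C8 → 6 sp3 carbons.

6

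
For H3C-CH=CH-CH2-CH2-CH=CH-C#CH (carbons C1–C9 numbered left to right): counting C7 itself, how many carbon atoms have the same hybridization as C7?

C7 is sp2 (one π bond).
C1: sp3
C2: sp2 ✓
C3: sp2 ✓
C4: sp3
C5: sp3
C6: sp2 ✓
C7: sp2 ✓
C8: sp
C9: sp
4 carbons are sp2.

4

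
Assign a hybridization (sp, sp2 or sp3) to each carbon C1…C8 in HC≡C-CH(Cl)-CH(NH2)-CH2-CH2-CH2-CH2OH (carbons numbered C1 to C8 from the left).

C1 sp, C2 sp, C3 sp3, C4 sp3, C5 sp3, C6 sp3, C7 sp3, C8 sp3

C1: 2 σ bonds, plus two π bonds — 2 electron domains, sp.
C2: 2 σ bonds, plus two π bonds; 2 regions of electron density → sp.
C3: 4 σ bonds; 4 regions of electron density → sp3.
C4 has 4 σ bonds: steric number 4 → sp3.
C5 is sp3: 4 σ bonds, 4 electron-density regions.
C6 is sp3: 4 σ bonds, 4 electron-density regions.
C7 is sp3: 4 σ bonds, 4 electron-density regions.
C8 is sp3: 4 σ bonds, 4 electron-density regions.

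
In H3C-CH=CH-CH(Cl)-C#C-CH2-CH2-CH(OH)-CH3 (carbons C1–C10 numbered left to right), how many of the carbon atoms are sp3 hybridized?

6

C1: sp3 ✓
C2: sp2
C3: sp2
C4: sp3 ✓
C5: sp
C6: sp
C7: sp3 ✓
C8: sp3 ✓
C9: sp3 ✓
C10: sp3 ✓
C1, C4, C7, C8, C9, C10 → 6 sp3 carbons.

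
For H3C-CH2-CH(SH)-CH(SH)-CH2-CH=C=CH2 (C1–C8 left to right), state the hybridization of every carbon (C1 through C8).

C1 sp3, C2 sp3, C3 sp3, C4 sp3, C5 sp3, C6 sp2, C7 sp, C8 sp2

C1 is sp3: 4 σ bonds, 4 electron-density regions.
C2: 4 σ bonds; 4 regions of electron density → sp3.
C3 (4 σ bonds) has steric number 4: sp3.
C4: 4 σ bonds; 4 regions of electron density → sp3.
C5 has 4 σ bonds: steric number 4 → sp3.
C6 (3 σ bonds, plus one π bond) has steric number 3: sp2.
C7: 2 σ bonds, plus two π bonds; 2 regions of electron density → sp.
C8: 3 σ bonds, plus one π bond; 3 regions of electron density → sp2.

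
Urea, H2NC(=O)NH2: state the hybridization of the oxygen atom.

The oxygen atom has 1 σ bond and 2 lone pairs, plus one π bond: steric number 3 → sp2.

sp²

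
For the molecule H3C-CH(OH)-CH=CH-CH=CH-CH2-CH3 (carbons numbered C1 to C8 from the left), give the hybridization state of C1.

C1: 4 σ bonds; 4 regions of electron density → sp3.

sp³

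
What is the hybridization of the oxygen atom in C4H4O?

sp²

One O lone pair is in the aromatic π system (p orbital), the other is in an sp2 hybrid in the ring plane; O has two σ bonds + one in-plane lone pair → sp2.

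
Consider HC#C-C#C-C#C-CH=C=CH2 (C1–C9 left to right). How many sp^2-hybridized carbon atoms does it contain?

C1: sp
C2: sp
C3: sp
C4: sp
C5: sp
C6: sp
C7: sp2 ✓
C8: sp
C9: sp2 ✓
C7, C9 → 2 sp2 carbons.

2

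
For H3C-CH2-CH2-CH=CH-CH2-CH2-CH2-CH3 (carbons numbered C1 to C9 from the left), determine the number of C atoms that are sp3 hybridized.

7

C1: sp3 ✓
C2: sp3 ✓
C3: sp3 ✓
C4: sp2
C5: sp2
C6: sp3 ✓
C7: sp3 ✓
C8: sp3 ✓
C9: sp3 ✓
C1, C2, C3, C6, C7, C8, C9 → 7 sp3 carbons.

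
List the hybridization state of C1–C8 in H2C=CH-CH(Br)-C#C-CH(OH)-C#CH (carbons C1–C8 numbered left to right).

C1 sp2, C2 sp2, C3 sp3, C4 sp, C5 sp, C6 sp3, C7 sp, C8 sp

C1: 3 σ bonds, plus one π bond — 3 electron domains, sp2.
C2 (3 σ bonds, plus one π bond) has steric number 3: sp2.
C3: 4 σ bonds; 4 regions of electron density → sp3.
C4 is sp: 2 σ bonds, plus two π bonds, 2 electron-density regions.
C5: 2 σ bonds, plus two π bonds; 2 regions of electron density → sp.
C6 (4 σ bonds) has steric number 4: sp3.
C7 has 2 σ bonds, plus two π bonds: steric number 2 → sp.
C8: 2 σ bonds, plus two π bonds; 2 regions of electron density → sp.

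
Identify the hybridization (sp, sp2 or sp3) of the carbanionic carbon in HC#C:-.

One σ bond + one lone pair = steric number 2 → sp.

sp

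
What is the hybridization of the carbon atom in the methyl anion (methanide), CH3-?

sp3

Three σ bonds + one lone pair = steric number 4 → sp3, pyramidal.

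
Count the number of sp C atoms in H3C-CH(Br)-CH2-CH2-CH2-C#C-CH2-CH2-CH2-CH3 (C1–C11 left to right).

C1: sp3
C2: sp3
C3: sp3
C4: sp3
C5: sp3
C6: sp ✓
C7: sp ✓
C8: sp3
C9: sp3
C10: sp3
C11: sp3
C6, C7 → 2 sp carbons.

2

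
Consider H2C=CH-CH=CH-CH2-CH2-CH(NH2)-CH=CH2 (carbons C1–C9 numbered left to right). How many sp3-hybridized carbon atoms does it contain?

C1: sp2
C2: sp2
C3: sp2
C4: sp2
C5: sp3 ✓
C6: sp3 ✓
C7: sp3 ✓
C8: sp2
C9: sp2
C5, C6, C7 → 3 sp3 carbons.

3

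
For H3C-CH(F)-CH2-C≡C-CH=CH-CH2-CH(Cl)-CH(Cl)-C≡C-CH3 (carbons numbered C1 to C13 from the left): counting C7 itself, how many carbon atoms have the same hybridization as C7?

C7 is sp2 (one π bond).
C1: sp3
C2: sp3
C3: sp3
C4: sp
C5: sp
C6: sp2 ✓
C7: sp2 ✓
C8: sp3
C9: sp3
C10: sp3
C11: sp
C12: sp
C13: sp3
2 carbons are sp2.

2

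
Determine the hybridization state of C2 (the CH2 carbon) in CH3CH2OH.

C2 (the CH2 carbon) (4 σ bonds) has steric number 4: sp3.

sp^3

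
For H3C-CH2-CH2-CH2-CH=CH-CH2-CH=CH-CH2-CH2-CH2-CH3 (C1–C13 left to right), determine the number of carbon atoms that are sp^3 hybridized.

C1: sp3 ✓
C2: sp3 ✓
C3: sp3 ✓
C4: sp3 ✓
C5: sp2
C6: sp2
C7: sp3 ✓
C8: sp2
C9: sp2
C10: sp3 ✓
C11: sp3 ✓
C12: sp3 ✓
C13: sp3 ✓
C1, C2, C3, C4, C7, C10, C11, C12, C13 → 9 sp3 carbons.

9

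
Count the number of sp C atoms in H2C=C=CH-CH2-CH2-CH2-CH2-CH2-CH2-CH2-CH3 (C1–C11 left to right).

1

C1: sp2
C2: sp ✓
C3: sp2
C4: sp3
C5: sp3
C6: sp3
C7: sp3
C8: sp3
C9: sp3
C10: sp3
C11: sp3
C2 → 1 sp carbon.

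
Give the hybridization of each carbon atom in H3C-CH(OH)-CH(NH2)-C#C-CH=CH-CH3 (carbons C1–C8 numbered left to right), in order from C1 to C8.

C1 carries 4 σ bonds, giving a steric number of 4, so it is sp3.
C2 — 4 σ bonds. Steric number 4, so sp3.
C3 (4 σ bonds) has steric number 4: sp3.
C4 has 2 σ bonds, plus two π bonds: steric number 2 → sp.
C5 carries 2 σ bonds, plus two π bonds, giving a steric number of 2, so it is sp.
C6: 3 σ bonds, plus one π bond — 3 electron domains, sp2.
C7 — 3 σ bonds, plus one π bond. Steric number 3, so sp2.
C8 carries 4 σ bonds, giving a steric number of 4, so it is sp3.

C1 sp3, C2 sp3, C3 sp3, C4 sp, C5 sp, C6 sp2, C7 sp2, C8 sp3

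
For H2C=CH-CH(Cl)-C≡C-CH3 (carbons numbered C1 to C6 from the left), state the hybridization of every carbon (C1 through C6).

C1 sp2, C2 sp2, C3 sp3, C4 sp, C5 sp, C6 sp3

C1 carries 3 σ bonds, plus one π bond, giving a steric number of 3, so it is sp2.
C2: 3 σ bonds, plus one π bond — 3 electron domains, sp2.
C3 is sp3: 4 σ bonds, 4 electron-density regions.
C4 (2 σ bonds, plus two π bonds) has steric number 2: sp.
C5 carries 2 σ bonds, plus two π bonds, giving a steric number of 2, so it is sp.
C6 is sp3: 4 σ bonds, 4 electron-density regions.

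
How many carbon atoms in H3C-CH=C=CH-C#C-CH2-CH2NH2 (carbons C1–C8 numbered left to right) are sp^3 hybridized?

3

C1: sp3 ✓
C2: sp2
C3: sp
C4: sp2
C5: sp
C6: sp
C7: sp3 ✓
C8: sp3 ✓
C1, C7, C8 → 3 sp3 carbons.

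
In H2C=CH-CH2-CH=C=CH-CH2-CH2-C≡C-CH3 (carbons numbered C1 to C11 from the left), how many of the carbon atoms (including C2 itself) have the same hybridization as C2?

C2 is sp2 (one π bond).
C1: sp2 ✓
C2: sp2 ✓
C3: sp3
C4: sp2 ✓
C5: sp
C6: sp2 ✓
C7: sp3
C8: sp3
C9: sp
C10: sp
C11: sp3
4 carbons are sp2.

4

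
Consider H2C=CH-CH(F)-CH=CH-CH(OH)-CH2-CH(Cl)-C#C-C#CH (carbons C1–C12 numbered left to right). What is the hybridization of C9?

sp

C9 is sp: 2 σ bonds, plus two π bonds, 2 electron-density regions.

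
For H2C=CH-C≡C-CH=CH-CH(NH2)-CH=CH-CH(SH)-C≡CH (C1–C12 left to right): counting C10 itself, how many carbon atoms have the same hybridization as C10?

C10 is sp3 (only σ bonds).
C1: sp2
C2: sp2
C3: sp
C4: sp
C5: sp2
C6: sp2
C7: sp3 ✓
C8: sp2
C9: sp2
C10: sp3 ✓
C11: sp
C12: sp
2 carbons are sp3.

2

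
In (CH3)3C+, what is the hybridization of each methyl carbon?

Each methyl carbon: 4 σ bonds — 4 electron domains, sp3.

sp3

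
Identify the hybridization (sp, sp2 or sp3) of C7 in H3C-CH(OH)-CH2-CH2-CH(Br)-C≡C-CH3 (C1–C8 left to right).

sp

C7: 2 σ bonds, plus two π bonds; 2 regions of electron density → sp.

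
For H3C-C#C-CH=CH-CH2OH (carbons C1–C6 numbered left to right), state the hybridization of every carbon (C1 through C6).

C1 sp3, C2 sp, C3 sp, C4 sp2, C5 sp2, C6 sp3

C1: 4 σ bonds — 4 electron domains, sp3.
C2 has 2 σ bonds, plus two π bonds: steric number 2 → sp.
C3 is sp: 2 σ bonds, plus two π bonds, 2 electron-density regions.
C4 — 3 σ bonds, plus one π bond. Steric number 3, so sp2.
C5 carries 3 σ bonds, plus one π bond, giving a steric number of 3, so it is sp2.
C6 (4 σ bonds) has steric number 4: sp3.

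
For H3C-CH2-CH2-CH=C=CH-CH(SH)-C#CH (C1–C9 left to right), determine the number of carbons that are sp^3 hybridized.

4

C1: sp3 ✓
C2: sp3 ✓
C3: sp3 ✓
C4: sp2
C5: sp
C6: sp2
C7: sp3 ✓
C8: sp
C9: sp
C1, C2, C3, C7 → 4 sp3 carbons.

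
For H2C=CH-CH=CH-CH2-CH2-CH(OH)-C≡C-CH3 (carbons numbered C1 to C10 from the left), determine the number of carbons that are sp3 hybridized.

4

C1: sp2
C2: sp2
C3: sp2
C4: sp2
C5: sp3 ✓
C6: sp3 ✓
C7: sp3 ✓
C8: sp
C9: sp
C10: sp3 ✓
C5, C6, C7, C10 → 4 sp3 carbons.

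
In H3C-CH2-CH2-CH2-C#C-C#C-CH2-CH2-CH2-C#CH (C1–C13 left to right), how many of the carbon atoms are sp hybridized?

C1: sp3
C2: sp3
C3: sp3
C4: sp3
C5: sp ✓
C6: sp ✓
C7: sp ✓
C8: sp ✓
C9: sp3
C10: sp3
C11: sp3
C12: sp ✓
C13: sp ✓
C5, C6, C7, C8, C12, C13 → 6 sp carbons.

6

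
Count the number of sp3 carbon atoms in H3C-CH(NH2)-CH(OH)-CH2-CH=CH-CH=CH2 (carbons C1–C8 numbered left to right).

C1: sp3 ✓
C2: sp3 ✓
C3: sp3 ✓
C4: sp3 ✓
C5: sp2
C6: sp2
C7: sp2
C8: sp2
C1, C2, C3, C4 → 4 sp3 carbons.

4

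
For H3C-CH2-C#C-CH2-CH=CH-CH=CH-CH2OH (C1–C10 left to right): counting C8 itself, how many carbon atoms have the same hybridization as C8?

C8 is sp2 (one π bond).
C1: sp3
C2: sp3
C3: sp
C4: sp
C5: sp3
C6: sp2 ✓
C7: sp2 ✓
C8: sp2 ✓
C9: sp2 ✓
C10: sp3
4 carbons are sp2.

4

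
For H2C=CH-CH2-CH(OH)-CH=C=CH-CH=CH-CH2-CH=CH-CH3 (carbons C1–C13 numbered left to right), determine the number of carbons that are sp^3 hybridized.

C1: sp2
C2: sp2
C3: sp3 ✓
C4: sp3 ✓
C5: sp2
C6: sp
C7: sp2
C8: sp2
C9: sp2
C10: sp3 ✓
C11: sp2
C12: sp2
C13: sp3 ✓
C3, C4, C10, C13 → 4 sp3 carbons.

4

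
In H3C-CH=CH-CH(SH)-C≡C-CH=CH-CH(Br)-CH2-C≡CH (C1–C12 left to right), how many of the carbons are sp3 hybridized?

C1: sp3 ✓
C2: sp2
C3: sp2
C4: sp3 ✓
C5: sp
C6: sp
C7: sp2
C8: sp2
C9: sp3 ✓
C10: sp3 ✓
C11: sp
C12: sp
C1, C4, C9, C10 → 4 sp3 carbons.

4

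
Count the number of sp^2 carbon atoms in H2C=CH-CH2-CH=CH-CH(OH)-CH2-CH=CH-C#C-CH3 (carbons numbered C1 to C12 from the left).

C1: sp2 ✓
C2: sp2 ✓
C3: sp3
C4: sp2 ✓
C5: sp2 ✓
C6: sp3
C7: sp3
C8: sp2 ✓
C9: sp2 ✓
C10: sp
C11: sp
C12: sp3
C1, C2, C4, C5, C8, C9 → 6 sp2 carbons.

6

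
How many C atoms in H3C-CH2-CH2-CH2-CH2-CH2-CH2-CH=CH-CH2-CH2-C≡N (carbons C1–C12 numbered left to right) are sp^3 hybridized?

C1: sp3 ✓
C2: sp3 ✓
C3: sp3 ✓
C4: sp3 ✓
C5: sp3 ✓
C6: sp3 ✓
C7: sp3 ✓
C8: sp2
C9: sp2
C10: sp3 ✓
C11: sp3 ✓
C12: sp
C1, C2, C3, C4, C5, C6, C7, C10, C11 → 9 sp3 carbons.

9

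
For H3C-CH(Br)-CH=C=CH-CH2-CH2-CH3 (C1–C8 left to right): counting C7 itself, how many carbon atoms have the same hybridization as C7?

C7 is sp3 (only σ bonds).
C1: sp3 ✓
C2: sp3 ✓
C3: sp2
C4: sp
C5: sp2
C6: sp3 ✓
C7: sp3 ✓
C8: sp3 ✓
5 carbons are sp3.

5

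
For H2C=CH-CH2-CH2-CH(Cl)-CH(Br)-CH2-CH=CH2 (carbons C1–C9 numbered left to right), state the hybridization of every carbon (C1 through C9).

C1 sp2, C2 sp2, C3 sp3, C4 sp3, C5 sp3, C6 sp3, C7 sp3, C8 sp2, C9 sp2

C1 — 3 σ bonds, plus one π bond. Steric number 3, so sp2.
C2 carries 3 σ bonds, plus one π bond, giving a steric number of 3, so it is sp2.
C3 has 4 σ bonds: steric number 4 → sp3.
C4 has 4 σ bonds: steric number 4 → sp3.
C5 — 4 σ bonds. Steric number 4, so sp3.
C6 carries 4 σ bonds, giving a steric number of 4, so it is sp3.
C7: 4 σ bonds; 4 regions of electron density → sp3.
C8: 3 σ bonds, plus one π bond — 3 electron domains, sp2.
C9 carries 3 σ bonds, plus one π bond, giving a steric number of 3, so it is sp2.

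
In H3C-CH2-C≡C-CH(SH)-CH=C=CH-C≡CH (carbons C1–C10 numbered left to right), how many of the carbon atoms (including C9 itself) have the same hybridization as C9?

5

C9 is sp (two π bonds).
C1: sp3
C2: sp3
C3: sp ✓
C4: sp ✓
C5: sp3
C6: sp2
C7: sp ✓
C8: sp2
C9: sp ✓
C10: sp ✓
5 carbons are sp.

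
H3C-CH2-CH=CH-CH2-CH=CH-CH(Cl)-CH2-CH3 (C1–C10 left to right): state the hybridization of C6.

C6: 3 σ bonds, plus one π bond; 3 regions of electron density → sp2.

sp^2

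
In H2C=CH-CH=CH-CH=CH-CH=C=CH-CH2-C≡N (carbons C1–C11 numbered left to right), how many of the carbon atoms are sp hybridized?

2

C1: sp2
C2: sp2
C3: sp2
C4: sp2
C5: sp2
C6: sp2
C7: sp2
C8: sp ✓
C9: sp2
C10: sp3
C11: sp ✓
C8, C11 → 2 sp carbons.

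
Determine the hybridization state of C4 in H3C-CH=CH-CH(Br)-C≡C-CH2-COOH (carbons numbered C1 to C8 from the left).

C4 is sp3: 4 σ bonds, 4 electron-density regions.

sp3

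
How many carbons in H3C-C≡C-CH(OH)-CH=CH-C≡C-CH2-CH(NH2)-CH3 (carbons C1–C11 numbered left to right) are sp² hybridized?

2

C1: sp3
C2: sp
C3: sp
C4: sp3
C5: sp2 ✓
C6: sp2 ✓
C7: sp
C8: sp
C9: sp3
C10: sp3
C11: sp3
C5, C6 → 2 sp2 carbons.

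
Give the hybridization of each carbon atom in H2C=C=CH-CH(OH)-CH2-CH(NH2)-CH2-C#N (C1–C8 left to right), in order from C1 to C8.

C1 sp2, C2 sp, C3 sp2, C4 sp3, C5 sp3, C6 sp3, C7 sp3, C8 sp

C1: 3 σ bonds, plus one π bond — 3 electron domains, sp2.
C2 (2 σ bonds, plus two π bonds) has steric number 2: sp.
C3 — 3 σ bonds, plus one π bond. Steric number 3, so sp2.
C4 is sp3: 4 σ bonds, 4 electron-density regions.
C5 carries 4 σ bonds, giving a steric number of 4, so it is sp3.
C6 is sp3: 4 σ bonds, 4 electron-density regions.
C7 (4 σ bonds) has steric number 4: sp3.
C8 (2 σ bonds, plus two π bonds) has steric number 2: sp.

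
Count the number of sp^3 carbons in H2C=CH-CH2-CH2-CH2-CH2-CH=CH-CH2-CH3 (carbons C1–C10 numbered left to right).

C1: sp2
C2: sp2
C3: sp3 ✓
C4: sp3 ✓
C5: sp3 ✓
C6: sp3 ✓
C7: sp2
C8: sp2
C9: sp3 ✓
C10: sp3 ✓
C3, C4, C5, C6, C9, C10 → 6 sp3 carbons.

6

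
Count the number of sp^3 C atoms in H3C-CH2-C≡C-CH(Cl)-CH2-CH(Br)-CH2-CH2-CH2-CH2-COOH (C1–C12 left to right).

C1: sp3 ✓
C2: sp3 ✓
C3: sp
C4: sp
C5: sp3 ✓
C6: sp3 ✓
C7: sp3 ✓
C8: sp3 ✓
C9: sp3 ✓
C10: sp3 ✓
C11: sp3 ✓
C12: sp2
C1, C2, C5, C6, C7, C8, C9, C10, C11 → 9 sp3 carbons.

9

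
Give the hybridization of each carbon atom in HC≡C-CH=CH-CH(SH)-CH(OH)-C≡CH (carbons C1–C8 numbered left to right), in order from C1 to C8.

C1 sp, C2 sp, C3 sp2, C4 sp2, C5 sp3, C6 sp3, C7 sp, C8 sp

C1 (2 σ bonds, plus two π bonds) has steric number 2: sp.
C2 carries 2 σ bonds, plus two π bonds, giving a steric number of 2, so it is sp.
C3: 3 σ bonds, plus one π bond; 3 regions of electron density → sp2.
C4: 3 σ bonds, plus one π bond; 3 regions of electron density → sp2.
C5: 4 σ bonds; 4 regions of electron density → sp3.
C6 has 4 σ bonds: steric number 4 → sp3.
C7: 2 σ bonds, plus two π bonds — 2 electron domains, sp.
C8 (2 σ bonds, plus two π bonds) has steric number 2: sp.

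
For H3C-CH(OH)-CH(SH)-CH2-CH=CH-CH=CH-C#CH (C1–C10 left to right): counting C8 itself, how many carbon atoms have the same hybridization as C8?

4

C8 is sp2 (one π bond).
C1: sp3
C2: sp3
C3: sp3
C4: sp3
C5: sp2 ✓
C6: sp2 ✓
C7: sp2 ✓
C8: sp2 ✓
C9: sp
C10: sp
4 carbons are sp2.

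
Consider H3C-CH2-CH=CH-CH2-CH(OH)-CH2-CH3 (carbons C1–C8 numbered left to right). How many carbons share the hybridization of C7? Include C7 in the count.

6

C7 is sp3 (only σ bonds).
C1: sp3 ✓
C2: sp3 ✓
C3: sp2
C4: sp2
C5: sp3 ✓
C6: sp3 ✓
C7: sp3 ✓
C8: sp3 ✓
6 carbons are sp3.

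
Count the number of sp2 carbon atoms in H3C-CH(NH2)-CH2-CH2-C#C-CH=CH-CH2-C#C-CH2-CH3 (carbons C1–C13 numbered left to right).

2

C1: sp3
C2: sp3
C3: sp3
C4: sp3
C5: sp
C6: sp
C7: sp2 ✓
C8: sp2 ✓
C9: sp3
C10: sp
C11: sp
C12: sp3
C13: sp3
C7, C8 → 2 sp2 carbons.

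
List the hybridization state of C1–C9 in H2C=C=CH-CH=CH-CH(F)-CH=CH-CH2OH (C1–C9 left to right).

C1 sp2, C2 sp, C3 sp2, C4 sp2, C5 sp2, C6 sp3, C7 sp2, C8 sp2, C9 sp3

C1: 3 σ bonds, plus one π bond; 3 regions of electron density → sp2.
C2: 2 σ bonds, plus two π bonds — 2 electron domains, sp.
C3: 3 σ bonds, plus one π bond; 3 regions of electron density → sp2.
C4 (3 σ bonds, plus one π bond) has steric number 3: sp2.
C5 is sp2: 3 σ bonds, plus one π bond, 3 electron-density regions.
C6 carries 4 σ bonds, giving a steric number of 4, so it is sp3.
C7 carries 3 σ bonds, plus one π bond, giving a steric number of 3, so it is sp2.
C8 is sp2: 3 σ bonds, plus one π bond, 3 electron-density regions.
C9 — 4 σ bonds. Steric number 4, so sp3.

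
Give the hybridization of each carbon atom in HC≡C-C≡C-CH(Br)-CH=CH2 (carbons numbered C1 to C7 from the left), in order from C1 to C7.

C1 (2 σ bonds, plus two π bonds) has steric number 2: sp.
C2 has 2 σ bonds, plus two π bonds: steric number 2 → sp.
C3 — 2 σ bonds, plus two π bonds. Steric number 2, so sp.
C4 has 2 σ bonds, plus two π bonds: steric number 2 → sp.
C5 (4 σ bonds) has steric number 4: sp3.
C6 is sp2: 3 σ bonds, plus one π bond, 3 electron-density regions.
C7 carries 3 σ bonds, plus one π bond, giving a steric number of 3, so it is sp2.

C1 sp, C2 sp, C3 sp, C4 sp, C5 sp3, C6 sp2, C7 sp2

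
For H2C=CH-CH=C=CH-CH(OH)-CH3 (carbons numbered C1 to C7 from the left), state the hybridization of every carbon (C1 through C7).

C1 sp2, C2 sp2, C3 sp2, C4 sp, C5 sp2, C6 sp3, C7 sp3

C1 has 3 σ bonds, plus one π bond: steric number 3 → sp2.
C2: 3 σ bonds, plus one π bond — 3 electron domains, sp2.
C3 is sp2: 3 σ bonds, plus one π bond, 3 electron-density regions.
C4: 2 σ bonds, plus two π bonds; 2 regions of electron density → sp.
C5: 3 σ bonds, plus one π bond; 3 regions of electron density → sp2.
C6 — 4 σ bonds. Steric number 4, so sp3.
C7 is sp3: 4 σ bonds, 4 electron-density regions.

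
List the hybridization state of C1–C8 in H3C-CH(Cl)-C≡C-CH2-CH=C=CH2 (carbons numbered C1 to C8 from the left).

C1 — 4 σ bonds. Steric number 4, so sp3.
C2 carries 4 σ bonds, giving a steric number of 4, so it is sp3.
C3 — 2 σ bonds, plus two π bonds. Steric number 2, so sp.
C4: 2 σ bonds, plus two π bonds — 2 electron domains, sp.
C5 has 4 σ bonds: steric number 4 → sp3.
C6 has 3 σ bonds, plus one π bond: steric number 3 → sp2.
C7: 2 σ bonds, plus two π bonds; 2 regions of electron density → sp.
C8: 3 σ bonds, plus one π bond — 3 electron domains, sp2.

C1 sp3, C2 sp3, C3 sp, C4 sp, C5 sp3, C6 sp2, C7 sp, C8 sp2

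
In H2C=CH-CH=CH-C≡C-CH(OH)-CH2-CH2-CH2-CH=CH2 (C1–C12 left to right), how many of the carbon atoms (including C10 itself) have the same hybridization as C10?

C10 is sp3 (only σ bonds).
C1: sp2
C2: sp2
C3: sp2
C4: sp2
C5: sp
C6: sp
C7: sp3 ✓
C8: sp3 ✓
C9: sp3 ✓
C10: sp3 ✓
C11: sp2
C12: sp2
4 carbons are sp3.

4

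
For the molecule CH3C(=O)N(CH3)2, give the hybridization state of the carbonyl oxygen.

sp2

The carbonyl oxygen carries 1 σ bond and 2 lone pairs, plus one π bond, giving a steric number of 3, so it is sp2.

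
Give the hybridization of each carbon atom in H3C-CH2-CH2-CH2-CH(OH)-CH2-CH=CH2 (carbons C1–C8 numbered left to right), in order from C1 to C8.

C1 sp3, C2 sp3, C3 sp3, C4 sp3, C5 sp3, C6 sp3, C7 sp2, C8 sp2

C1 carries 4 σ bonds, giving a steric number of 4, so it is sp3.
C2: 4 σ bonds; 4 regions of electron density → sp3.
C3 has 4 σ bonds: steric number 4 → sp3.
C4 (4 σ bonds) has steric number 4: sp3.
C5 is sp3: 4 σ bonds, 4 electron-density regions.
C6 carries 4 σ bonds, giving a steric number of 4, so it is sp3.
C7: 3 σ bonds, plus one π bond — 3 electron domains, sp2.
C8 carries 3 σ bonds, plus one π bond, giving a steric number of 3, so it is sp2.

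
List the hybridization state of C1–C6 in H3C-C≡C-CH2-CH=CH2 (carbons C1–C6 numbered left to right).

C1 sp3, C2 sp, C3 sp, C4 sp3, C5 sp2, C6 sp2

C1 carries 4 σ bonds, giving a steric number of 4, so it is sp3.
C2 carries 2 σ bonds, plus two π bonds, giving a steric number of 2, so it is sp.
C3: 2 σ bonds, plus two π bonds; 2 regions of electron density → sp.
C4 has 4 σ bonds: steric number 4 → sp3.
C5 has 3 σ bonds, plus one π bond: steric number 3 → sp2.
C6 carries 3 σ bonds, plus one π bond, giving a steric number of 3, so it is sp2.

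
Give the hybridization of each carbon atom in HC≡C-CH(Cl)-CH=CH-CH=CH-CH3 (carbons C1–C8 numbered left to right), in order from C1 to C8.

C1 has 2 σ bonds, plus two π bonds: steric number 2 → sp.
C2 has 2 σ bonds, plus two π bonds: steric number 2 → sp.
C3: 4 σ bonds — 4 electron domains, sp3.
C4 (3 σ bonds, plus one π bond) has steric number 3: sp2.
C5 is sp2: 3 σ bonds, plus one π bond, 3 electron-density regions.
C6: 3 σ bonds, plus one π bond; 3 regions of electron density → sp2.
C7 is sp2: 3 σ bonds, plus one π bond, 3 electron-density regions.
C8: 4 σ bonds; 4 regions of electron density → sp3.

C1 sp, C2 sp, C3 sp3, C4 sp2, C5 sp2, C6 sp2, C7 sp2, C8 sp3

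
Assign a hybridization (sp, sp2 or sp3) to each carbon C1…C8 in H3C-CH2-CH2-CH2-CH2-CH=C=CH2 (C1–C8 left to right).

C1 sp3, C2 sp3, C3 sp3, C4 sp3, C5 sp3, C6 sp2, C7 sp, C8 sp2

C1: 4 σ bonds — 4 electron domains, sp3.
C2 carries 4 σ bonds, giving a steric number of 4, so it is sp3.
C3 carries 4 σ bonds, giving a steric number of 4, so it is sp3.
C4 — 4 σ bonds. Steric number 4, so sp3.
C5 carries 4 σ bonds, giving a steric number of 4, so it is sp3.
C6 (3 σ bonds, plus one π bond) has steric number 3: sp2.
C7 (2 σ bonds, plus two π bonds) has steric number 2: sp.
C8 carries 3 σ bonds, plus one π bond, giving a steric number of 3, so it is sp2.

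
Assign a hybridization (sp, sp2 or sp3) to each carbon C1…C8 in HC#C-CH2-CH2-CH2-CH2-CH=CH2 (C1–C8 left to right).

C1 (2 σ bonds, plus two π bonds) has steric number 2: sp.
C2 (2 σ bonds, plus two π bonds) has steric number 2: sp.
C3 carries 4 σ bonds, giving a steric number of 4, so it is sp3.
C4 has 4 σ bonds: steric number 4 → sp3.
C5: 4 σ bonds — 4 electron domains, sp3.
C6 is sp3: 4 σ bonds, 4 electron-density regions.
C7 carries 3 σ bonds, plus one π bond, giving a steric number of 3, so it is sp2.
C8 carries 3 σ bonds, plus one π bond, giving a steric number of 3, so it is sp2.

C1 sp, C2 sp, C3 sp3, C4 sp3, C5 sp3, C6 sp3, C7 sp2, C8 sp2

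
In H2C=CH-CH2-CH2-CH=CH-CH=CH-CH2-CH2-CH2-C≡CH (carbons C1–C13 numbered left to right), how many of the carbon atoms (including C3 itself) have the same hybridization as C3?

C3 is sp3 (only σ bonds).
C1: sp2
C2: sp2
C3: sp3 ✓
C4: sp3 ✓
C5: sp2
C6: sp2
C7: sp2
C8: sp2
C9: sp3 ✓
C10: sp3 ✓
C11: sp3 ✓
C12: sp
C13: sp
5 carbons are sp3.

5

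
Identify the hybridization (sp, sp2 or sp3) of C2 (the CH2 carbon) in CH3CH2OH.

sp³

C2 (the CH2 carbon) (4 σ bonds) has steric number 4: sp3.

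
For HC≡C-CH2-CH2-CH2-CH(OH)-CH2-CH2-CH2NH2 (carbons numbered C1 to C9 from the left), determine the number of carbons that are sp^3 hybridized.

C1: sp
C2: sp
C3: sp3 ✓
C4: sp3 ✓
C5: sp3 ✓
C6: sp3 ✓
C7: sp3 ✓
C8: sp3 ✓
C9: sp3 ✓
C3, C4, C5, C6, C7, C8, C9 → 7 sp3 carbons.

7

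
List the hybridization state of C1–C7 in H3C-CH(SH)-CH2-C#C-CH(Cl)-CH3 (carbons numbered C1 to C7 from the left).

C1 sp3, C2 sp3, C3 sp3, C4 sp, C5 sp, C6 sp3, C7 sp3

C1: 4 σ bonds; 4 regions of electron density → sp3.
C2 carries 4 σ bonds, giving a steric number of 4, so it is sp3.
C3: 4 σ bonds; 4 regions of electron density → sp3.
C4: 2 σ bonds, plus two π bonds; 2 regions of electron density → sp.
C5: 2 σ bonds, plus two π bonds; 2 regions of electron density → sp.
C6 carries 4 σ bonds, giving a steric number of 4, so it is sp3.
C7 is sp3: 4 σ bonds, 4 electron-density regions.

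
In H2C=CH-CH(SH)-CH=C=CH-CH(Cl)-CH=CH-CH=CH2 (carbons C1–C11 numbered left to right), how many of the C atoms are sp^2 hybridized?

C1: sp2 ✓
C2: sp2 ✓
C3: sp3
C4: sp2 ✓
C5: sp
C6: sp2 ✓
C7: sp3
C8: sp2 ✓
C9: sp2 ✓
C10: sp2 ✓
C11: sp2 ✓
C1, C2, C4, C6, C8, C9, C10, C11 → 8 sp2 carbons.

8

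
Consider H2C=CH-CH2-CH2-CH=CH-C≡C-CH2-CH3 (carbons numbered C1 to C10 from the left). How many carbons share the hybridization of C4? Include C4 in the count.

C4 is sp3 (only σ bonds).
C1: sp2
C2: sp2
C3: sp3 ✓
C4: sp3 ✓
C5: sp2
C6: sp2
C7: sp
C8: sp
C9: sp3 ✓
C10: sp3 ✓
4 carbons are sp3.

4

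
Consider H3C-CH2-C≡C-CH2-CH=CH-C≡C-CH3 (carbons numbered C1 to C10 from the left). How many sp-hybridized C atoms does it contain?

C1: sp3
C2: sp3
C3: sp ✓
C4: sp ✓
C5: sp3
C6: sp2
C7: sp2
C8: sp ✓
C9: sp ✓
C10: sp3
C3, C4, C8, C9 → 4 sp carbons.

4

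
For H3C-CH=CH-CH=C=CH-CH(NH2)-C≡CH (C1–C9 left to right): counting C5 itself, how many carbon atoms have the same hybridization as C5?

3

C5 is sp (two π bonds).
C1: sp3
C2: sp2
C3: sp2
C4: sp2
C5: sp ✓
C6: sp2
C7: sp3
C8: sp ✓
C9: sp ✓
3 carbons are sp.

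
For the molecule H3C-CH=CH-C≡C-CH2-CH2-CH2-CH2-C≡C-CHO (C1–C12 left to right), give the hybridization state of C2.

C2: 3 σ bonds, plus one π bond; 3 regions of electron density → sp2.

sp²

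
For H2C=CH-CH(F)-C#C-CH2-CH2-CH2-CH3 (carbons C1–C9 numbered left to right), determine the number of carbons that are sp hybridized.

2

C1: sp2
C2: sp2
C3: sp3
C4: sp ✓
C5: sp ✓
C6: sp3
C7: sp3
C8: sp3
C9: sp3
C4, C5 → 2 sp carbons.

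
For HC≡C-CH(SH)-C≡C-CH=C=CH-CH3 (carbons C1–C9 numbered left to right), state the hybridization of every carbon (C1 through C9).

C1 sp, C2 sp, C3 sp3, C4 sp, C5 sp, C6 sp2, C7 sp, C8 sp2, C9 sp3

C1: 2 σ bonds, plus two π bonds; 2 regions of electron density → sp.
C2: 2 σ bonds, plus two π bonds; 2 regions of electron density → sp.
C3: 4 σ bonds; 4 regions of electron density → sp3.
C4 has 2 σ bonds, plus two π bonds: steric number 2 → sp.
C5 has 2 σ bonds, plus two π bonds: steric number 2 → sp.
C6 carries 3 σ bonds, plus one π bond, giving a steric number of 3, so it is sp2.
C7 has 2 σ bonds, plus two π bonds: steric number 2 → sp.
C8 has 3 σ bonds, plus one π bond: steric number 3 → sp2.
C9 has 4 σ bonds: steric number 4 → sp3.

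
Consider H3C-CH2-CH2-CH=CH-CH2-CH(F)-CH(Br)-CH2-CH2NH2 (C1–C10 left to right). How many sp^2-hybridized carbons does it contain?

C1: sp3
C2: sp3
C3: sp3
C4: sp2 ✓
C5: sp2 ✓
C6: sp3
C7: sp3
C8: sp3
C9: sp3
C10: sp3
C4, C5 → 2 sp2 carbons.

2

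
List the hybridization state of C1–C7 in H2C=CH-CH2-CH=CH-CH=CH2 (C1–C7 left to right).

C1: 3 σ bonds, plus one π bond; 3 regions of electron density → sp2.
C2 — 3 σ bonds, plus one π bond. Steric number 3, so sp2.
C3 carries 4 σ bonds, giving a steric number of 4, so it is sp3.
C4 carries 3 σ bonds, plus one π bond, giving a steric number of 3, so it is sp2.
C5 (3 σ bonds, plus one π bond) has steric number 3: sp2.
C6: 3 σ bonds, plus one π bond — 3 electron domains, sp2.
C7 carries 3 σ bonds, plus one π bond, giving a steric number of 3, so it is sp2.

C1 sp2, C2 sp2, C3 sp3, C4 sp2, C5 sp2, C6 sp2, C7 sp2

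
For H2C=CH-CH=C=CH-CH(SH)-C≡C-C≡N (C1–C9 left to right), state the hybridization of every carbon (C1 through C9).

C1 sp2, C2 sp2, C3 sp2, C4 sp, C5 sp2, C6 sp3, C7 sp, C8 sp, C9 sp

C1 is sp2: 3 σ bonds, plus one π bond, 3 electron-density regions.
C2: 3 σ bonds, plus one π bond; 3 regions of electron density → sp2.
C3 is sp2: 3 σ bonds, plus one π bond, 3 electron-density regions.
C4: 2 σ bonds, plus two π bonds; 2 regions of electron density → sp.
C5 carries 3 σ bonds, plus one π bond, giving a steric number of 3, so it is sp2.
C6 carries 4 σ bonds, giving a steric number of 4, so it is sp3.
C7: 2 σ bonds, plus two π bonds — 2 electron domains, sp.
C8 (2 σ bonds, plus two π bonds) has steric number 2: sp.
C9: 2 σ bonds, plus two π bonds — 2 electron domains, sp.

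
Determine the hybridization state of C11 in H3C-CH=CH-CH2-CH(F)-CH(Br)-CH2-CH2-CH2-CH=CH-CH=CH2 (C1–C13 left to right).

C11 carries 3 σ bonds, plus one π bond, giving a steric number of 3, so it is sp2.

sp²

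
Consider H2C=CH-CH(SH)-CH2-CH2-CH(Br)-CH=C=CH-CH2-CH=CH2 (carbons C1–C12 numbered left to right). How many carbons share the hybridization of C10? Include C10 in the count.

5

C10 is sp3 (only σ bonds).
C1: sp2
C2: sp2
C3: sp3 ✓
C4: sp3 ✓
C5: sp3 ✓
C6: sp3 ✓
C7: sp2
C8: sp
C9: sp2
C10: sp3 ✓
C11: sp2
C12: sp2
5 carbons are sp3.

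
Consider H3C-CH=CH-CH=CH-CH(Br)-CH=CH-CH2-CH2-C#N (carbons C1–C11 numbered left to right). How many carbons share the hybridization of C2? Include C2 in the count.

6

C2 is sp2 (one π bond).
C1: sp3
C2: sp2 ✓
C3: sp2 ✓
C4: sp2 ✓
C5: sp2 ✓
C6: sp3
C7: sp2 ✓
C8: sp2 ✓
C9: sp3
C10: sp3
C11: sp
6 carbons are sp2.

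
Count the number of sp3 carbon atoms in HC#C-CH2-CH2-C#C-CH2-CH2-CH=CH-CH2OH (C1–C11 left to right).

5

C1: sp
C2: sp
C3: sp3 ✓
C4: sp3 ✓
C5: sp
C6: sp
C7: sp3 ✓
C8: sp3 ✓
C9: sp2
C10: sp2
C11: sp3 ✓
C3, C4, C7, C8, C11 → 5 sp3 carbons.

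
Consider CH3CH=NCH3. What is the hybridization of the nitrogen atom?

sp^2

Two σ bonds + one lone pair = steric number 3 → sp2.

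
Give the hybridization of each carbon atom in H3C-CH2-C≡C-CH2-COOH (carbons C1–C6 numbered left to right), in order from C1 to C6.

C1: 4 σ bonds; 4 regions of electron density → sp3.
C2 is sp3: 4 σ bonds, 4 electron-density regions.
C3 is sp: 2 σ bonds, plus two π bonds, 2 electron-density regions.
C4 is sp: 2 σ bonds, plus two π bonds, 2 electron-density regions.
C5: 4 σ bonds; 4 regions of electron density → sp3.
C6 (3 σ bonds, plus one π bond) has steric number 3: sp2.

C1 sp3, C2 sp3, C3 sp, C4 sp, C5 sp3, C6 sp2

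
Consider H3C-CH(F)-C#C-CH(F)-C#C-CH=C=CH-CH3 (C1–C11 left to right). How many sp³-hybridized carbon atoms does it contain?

C1: sp3 ✓
C2: sp3 ✓
C3: sp
C4: sp
C5: sp3 ✓
C6: sp
C7: sp
C8: sp2
C9: sp
C10: sp2
C11: sp3 ✓
C1, C2, C5, C11 → 4 sp3 carbons.

4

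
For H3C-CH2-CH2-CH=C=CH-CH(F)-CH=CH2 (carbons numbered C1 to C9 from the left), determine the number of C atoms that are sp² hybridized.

C1: sp3
C2: sp3
C3: sp3
C4: sp2 ✓
C5: sp
C6: sp2 ✓
C7: sp3
C8: sp2 ✓
C9: sp2 ✓
C4, C6, C8, C9 → 4 sp2 carbons.

4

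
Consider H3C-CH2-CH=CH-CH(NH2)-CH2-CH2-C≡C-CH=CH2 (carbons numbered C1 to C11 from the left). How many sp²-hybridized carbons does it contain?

C1: sp3
C2: sp3
C3: sp2 ✓
C4: sp2 ✓
C5: sp3
C6: sp3
C7: sp3
C8: sp
C9: sp
C10: sp2 ✓
C11: sp2 ✓
C3, C4, C10, C11 → 4 sp2 carbons.

4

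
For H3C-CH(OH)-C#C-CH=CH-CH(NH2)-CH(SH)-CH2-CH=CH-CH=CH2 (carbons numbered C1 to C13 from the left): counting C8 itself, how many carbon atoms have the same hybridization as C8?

C8 is sp3 (only σ bonds).
C1: sp3 ✓
C2: sp3 ✓
C3: sp
C4: sp
C5: sp2
C6: sp2
C7: sp3 ✓
C8: sp3 ✓
C9: sp3 ✓
C10: sp2
C11: sp2
C12: sp2
C13: sp2
5 carbons are sp3.

5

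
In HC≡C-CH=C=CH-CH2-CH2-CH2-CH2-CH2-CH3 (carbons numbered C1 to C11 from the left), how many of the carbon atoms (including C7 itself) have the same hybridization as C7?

C7 is sp3 (only σ bonds).
C1: sp
C2: sp
C3: sp2
C4: sp
C5: sp2
C6: sp3 ✓
C7: sp3 ✓
C8: sp3 ✓
C9: sp3 ✓
C10: sp3 ✓
C11: sp3 ✓
6 carbons are sp3.

6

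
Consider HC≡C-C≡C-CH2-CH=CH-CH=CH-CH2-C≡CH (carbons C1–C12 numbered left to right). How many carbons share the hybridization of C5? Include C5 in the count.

C5 is sp3 (only σ bonds).
C1: sp
C2: sp
C3: sp
C4: sp
C5: sp3 ✓
C6: sp2
C7: sp2
C8: sp2
C9: sp2
C10: sp3 ✓
C11: sp
C12: sp
2 carbons are sp3.

2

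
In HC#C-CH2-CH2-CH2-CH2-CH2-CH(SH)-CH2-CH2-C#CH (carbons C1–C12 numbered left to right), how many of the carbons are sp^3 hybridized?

C1: sp
C2: sp
C3: sp3 ✓
C4: sp3 ✓
C5: sp3 ✓
C6: sp3 ✓
C7: sp3 ✓
C8: sp3 ✓
C9: sp3 ✓
C10: sp3 ✓
C11: sp
C12: sp
C3, C4, C5, C6, C7, C8, C9, C10 → 8 sp3 carbons.

8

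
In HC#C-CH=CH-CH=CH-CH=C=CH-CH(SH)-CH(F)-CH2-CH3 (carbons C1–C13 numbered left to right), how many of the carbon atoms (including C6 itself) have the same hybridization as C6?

C6 is sp2 (one π bond).
C1: sp
C2: sp
C3: sp2 ✓
C4: sp2 ✓
C5: sp2 ✓
C6: sp2 ✓
C7: sp2 ✓
C8: sp
C9: sp2 ✓
C10: sp3
C11: sp3
C12: sp3
C13: sp3
6 carbons are sp2.

6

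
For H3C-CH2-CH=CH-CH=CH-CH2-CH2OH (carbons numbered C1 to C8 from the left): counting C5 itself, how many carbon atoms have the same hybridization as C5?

4

C5 is sp2 (one π bond).
C1: sp3
C2: sp3
C3: sp2 ✓
C4: sp2 ✓
C5: sp2 ✓
C6: sp2 ✓
C7: sp3
C8: sp3
4 carbons are sp2.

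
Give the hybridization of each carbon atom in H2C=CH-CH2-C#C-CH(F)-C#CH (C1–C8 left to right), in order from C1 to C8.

C1 (3 σ bonds, plus one π bond) has steric number 3: sp2.
C2 has 3 σ bonds, plus one π bond: steric number 3 → sp2.
C3: 4 σ bonds; 4 regions of electron density → sp3.
C4: 2 σ bonds, plus two π bonds; 2 regions of electron density → sp.
C5 carries 2 σ bonds, plus two π bonds, giving a steric number of 2, so it is sp.
C6 has 4 σ bonds: steric number 4 → sp3.
C7 has 2 σ bonds, plus two π bonds: steric number 2 → sp.
C8 — 2 σ bonds, plus two π bonds. Steric number 2, so sp.

C1 sp2, C2 sp2, C3 sp3, C4 sp, C5 sp, C6 sp3, C7 sp, C8 sp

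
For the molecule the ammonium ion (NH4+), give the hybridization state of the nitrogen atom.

sp³

Four σ bonds, no lone pair → sp3, tetrahedral.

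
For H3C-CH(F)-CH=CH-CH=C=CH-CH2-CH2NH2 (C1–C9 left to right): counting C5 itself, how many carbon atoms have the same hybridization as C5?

4

C5 is sp2 (one π bond).
C1: sp3
C2: sp3
C3: sp2 ✓
C4: sp2 ✓
C5: sp2 ✓
C6: sp
C7: sp2 ✓
C8: sp3
C9: sp3
4 carbons are sp2.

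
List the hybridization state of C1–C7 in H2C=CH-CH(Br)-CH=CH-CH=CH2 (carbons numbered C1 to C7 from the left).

C1 — 3 σ bonds, plus one π bond. Steric number 3, so sp2.
C2 (3 σ bonds, plus one π bond) has steric number 3: sp2.
C3: 4 σ bonds; 4 regions of electron density → sp3.
C4 carries 3 σ bonds, plus one π bond, giving a steric number of 3, so it is sp2.
C5 carries 3 σ bonds, plus one π bond, giving a steric number of 3, so it is sp2.
C6 (3 σ bonds, plus one π bond) has steric number 3: sp2.
C7: 3 σ bonds, plus one π bond — 3 electron domains, sp2.

C1 sp2, C2 sp2, C3 sp3, C4 sp2, C5 sp2, C6 sp2, C7 sp2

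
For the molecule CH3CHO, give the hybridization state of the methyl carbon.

sp^3

The methyl carbon: 4 σ bonds — 4 electron domains, sp3.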